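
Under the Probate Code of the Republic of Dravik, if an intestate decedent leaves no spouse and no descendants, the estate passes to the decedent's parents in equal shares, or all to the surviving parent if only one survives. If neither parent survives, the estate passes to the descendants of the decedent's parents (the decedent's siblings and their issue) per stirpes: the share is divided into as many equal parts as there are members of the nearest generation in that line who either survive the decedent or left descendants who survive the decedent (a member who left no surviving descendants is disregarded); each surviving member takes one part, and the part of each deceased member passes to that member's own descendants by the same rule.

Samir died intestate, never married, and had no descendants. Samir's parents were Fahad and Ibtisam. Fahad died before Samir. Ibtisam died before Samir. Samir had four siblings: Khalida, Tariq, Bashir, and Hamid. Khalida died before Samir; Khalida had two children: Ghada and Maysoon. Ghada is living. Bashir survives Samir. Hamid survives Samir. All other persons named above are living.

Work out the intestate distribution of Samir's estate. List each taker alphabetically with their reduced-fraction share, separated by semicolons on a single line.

Neither parent survives and there are no descendants, so the estate passes to Samir's siblings and their issue per stirpes.
The estate is divided into 4 equal shares of 1/4 among Khalida, Tariq, Bashir, Hamid.
Khalida predeceased; the 1/4 allotted to Khalida's branch passes to Khalida's issue by representation.
The 1/4 is divided into 2 equal shares of 1/8 among Ghada, Maysoon.
Ghada is living and takes 1/8.
Maysoon is living and takes 1/8.
Tariq is living and takes 1/4.
Bashir is living and takes 1/4.
Hamid is living and takes 1/4.

Bashir 1/4; Ghada 1/8; Hamid 1/4; Maysoon 1/8; Tariq 1/4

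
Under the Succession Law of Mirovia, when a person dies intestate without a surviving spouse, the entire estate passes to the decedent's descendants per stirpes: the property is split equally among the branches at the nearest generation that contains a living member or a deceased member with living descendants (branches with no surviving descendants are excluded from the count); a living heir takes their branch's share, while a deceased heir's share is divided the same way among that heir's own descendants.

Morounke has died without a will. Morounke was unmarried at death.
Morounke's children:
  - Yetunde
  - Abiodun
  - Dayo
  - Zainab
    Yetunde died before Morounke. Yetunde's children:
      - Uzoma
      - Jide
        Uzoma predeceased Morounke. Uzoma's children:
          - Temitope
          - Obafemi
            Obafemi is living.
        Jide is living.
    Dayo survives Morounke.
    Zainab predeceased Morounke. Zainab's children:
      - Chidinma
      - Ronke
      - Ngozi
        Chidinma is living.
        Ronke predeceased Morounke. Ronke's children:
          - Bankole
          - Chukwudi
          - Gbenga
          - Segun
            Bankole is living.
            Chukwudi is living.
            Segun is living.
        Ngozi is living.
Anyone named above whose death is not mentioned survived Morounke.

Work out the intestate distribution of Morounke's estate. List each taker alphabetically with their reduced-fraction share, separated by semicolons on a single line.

Abiodun 1/4; Bankole 1/48; Chidinma 1/12; Chukwudi 1/48; Dayo 1/4; Gbenga 1/48; Jide 1/8; Ngozi 1/12; Obafemi 1/16; Segun 1/48; Temitope 1/16

There is no surviving spouse, so the entire estate passes to Morounke's descendants per stirpes.
The estate is divided into 4 equal shares of 1/4 among Yetunde, Abiodun, Dayo, Zainab.
Yetunde predeceased; the 1/4 allotted to Yetunde's branch passes to Yetunde's issue by representation.
The 1/4 is divided into 2 equal shares of 1/8 among Uzoma, Jide.
Uzoma predeceased; the 1/8 allotted to Uzoma's branch passes to Uzoma's issue by representation.
The 1/8 is divided into 2 equal shares of 1/16 among Temitope, Obafemi.
Temitope is living and takes 1/16.
Obafemi is living and takes 1/16.
Jide is living and takes 1/8.
Abiodun is living and takes 1/4.
Dayo is living and takes 1/4.
Zainab predeceased; the 1/4 allotted to Zainab's branch passes to Zainab's issue by representation.
The 1/4 is divided into 3 equal shares of 1/12 among Chidinma, Ronke, Ngozi.
Chidinma is living and takes 1/12.
Ronke predeceased; the 1/12 allotted to Ronke's branch passes to Ronke's issue by representation.
The 1/12 is divided into 4 equal shares of 1/48 among Bankole, Chukwudi, Gbenga, Segun.
Bankole is living and takes 1/48.
Chukwudi is living and takes 1/48.
Gbenga is living and takes 1/48.
Segun is living and takes 1/48.
Ngozi is living and takes 1/12.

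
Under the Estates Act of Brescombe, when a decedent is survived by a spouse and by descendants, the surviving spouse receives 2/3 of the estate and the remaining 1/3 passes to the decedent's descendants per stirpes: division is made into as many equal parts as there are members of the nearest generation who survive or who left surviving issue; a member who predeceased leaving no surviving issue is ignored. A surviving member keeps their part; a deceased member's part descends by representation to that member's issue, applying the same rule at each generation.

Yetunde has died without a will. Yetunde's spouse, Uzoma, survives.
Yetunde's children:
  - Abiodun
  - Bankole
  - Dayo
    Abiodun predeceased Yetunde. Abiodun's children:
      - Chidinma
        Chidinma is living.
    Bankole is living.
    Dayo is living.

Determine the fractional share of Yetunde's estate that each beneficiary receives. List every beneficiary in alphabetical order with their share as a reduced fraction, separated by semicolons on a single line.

Uzoma, as surviving spouse, takes 2/3.
The remaining 1/3 passes to Yetunde's descendants per stirpes.
The 1/3 is divided into 3 equal shares of 1/9 among Abiodun, Bankole, Dayo.
Abiodun predeceased; the 1/9 allotted to Abiodun's branch passes to Abiodun's issue by representation.
Chidinma is the sole taker at this level and receives the full 1/9.
Bankole is living and takes 1/9.
Dayo is living and takes 1/9.

Bankole 1/9; Chidinma 1/9; Dayo 1/9; Uzoma 2/3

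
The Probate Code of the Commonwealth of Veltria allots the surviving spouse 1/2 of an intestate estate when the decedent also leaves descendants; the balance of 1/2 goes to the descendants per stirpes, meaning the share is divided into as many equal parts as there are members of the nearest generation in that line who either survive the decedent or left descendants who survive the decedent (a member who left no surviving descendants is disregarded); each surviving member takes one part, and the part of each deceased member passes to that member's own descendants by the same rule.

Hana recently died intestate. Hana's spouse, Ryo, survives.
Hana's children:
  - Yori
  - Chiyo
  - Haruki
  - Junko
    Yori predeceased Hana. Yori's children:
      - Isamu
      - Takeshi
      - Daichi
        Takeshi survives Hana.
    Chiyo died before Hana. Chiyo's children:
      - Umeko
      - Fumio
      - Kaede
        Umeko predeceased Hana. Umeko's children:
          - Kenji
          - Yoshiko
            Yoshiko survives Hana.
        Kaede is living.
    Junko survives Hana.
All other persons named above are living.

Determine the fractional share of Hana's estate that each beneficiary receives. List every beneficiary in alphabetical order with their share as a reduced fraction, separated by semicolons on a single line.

Daichi 1/24; Fumio 1/24; Haruki 1/8; Isamu 1/24; Junko 1/8; Kaede 1/24; Kenji 1/48; Ryo 1/2; Takeshi 1/24; Yoshiko 1/48

Ryo, as surviving spouse, takes 1/2.
The remaining 1/2 passes to Hana's descendants per stirpes.
The 1/2 is divided into 4 equal shares of 1/8 among Yori, Chiyo, Haruki, Junko.
Yori predeceased; the 1/8 allotted to Yori's branch passes to Yori's issue by representation.
The 1/8 is divided into 3 equal shares of 1/24 among Isamu, Takeshi, Daichi.
Isamu is living and takes 1/24.
Takeshi is living and takes 1/24.
Daichi is living and takes 1/24.
Chiyo predeceased; the 1/8 allotted to Chiyo's branch passes to Chiyo's issue by representation.
The 1/8 is divided into 3 equal shares of 1/24 among Umeko, Fumio, Kaede.
Umeko predeceased; the 1/24 allotted to Umeko's branch passes to Umeko's issue by representation.
The 1/24 is divided into 2 equal shares of 1/48 among Kenji, Yoshiko.
Kenji is living and takes 1/48.
Yoshiko is living and takes 1/48.
Fumio is living and takes 1/24.
Kaede is living and takes 1/24.
Haruki is living and takes 1/8.
Junko is living and takes 1/8.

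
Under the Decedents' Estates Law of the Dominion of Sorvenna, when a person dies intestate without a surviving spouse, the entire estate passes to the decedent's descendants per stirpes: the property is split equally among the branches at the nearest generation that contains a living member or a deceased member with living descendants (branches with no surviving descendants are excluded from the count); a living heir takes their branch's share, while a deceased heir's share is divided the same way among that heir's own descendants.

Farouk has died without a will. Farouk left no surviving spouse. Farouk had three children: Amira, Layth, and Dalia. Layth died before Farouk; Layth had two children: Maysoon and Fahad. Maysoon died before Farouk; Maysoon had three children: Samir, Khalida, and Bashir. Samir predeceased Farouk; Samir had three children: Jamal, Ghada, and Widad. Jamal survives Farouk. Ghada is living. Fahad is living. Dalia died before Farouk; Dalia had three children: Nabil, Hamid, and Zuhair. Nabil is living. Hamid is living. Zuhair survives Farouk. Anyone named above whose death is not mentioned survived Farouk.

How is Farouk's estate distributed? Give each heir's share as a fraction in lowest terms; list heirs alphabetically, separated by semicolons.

There is no surviving spouse, so the entire estate passes to Farouk's descendants per stirpes.
The estate is divided into 3 equal shares of 1/3 among Amira, Layth, Dalia.
Amira is living and takes 1/3.
Layth predeceased; the 1/3 allotted to Layth's branch passes to Layth's issue by representation.
The 1/3 is divided into 2 equal shares of 1/6 among Maysoon, Fahad.
Maysoon predeceased; the 1/6 allotted to Maysoon's branch passes to Maysoon's issue by representation.
The 1/6 is divided into 3 equal shares of 1/18 among Samir, Khalida, Bashir.
Samir predeceased; the 1/18 allotted to Samir's branch passes to Samir's issue by representation.
The 1/18 is divided into 3 equal shares of 1/54 among Jamal, Ghada, Widad.
Jamal is living and takes 1/54.
Ghada is living and takes 1/54.
Widad is living and takes 1/54.
Khalida is living and takes 1/18.
Bashir is living and takes 1/18.
Fahad is living and takes 1/6.
Dalia predeceased; the 1/3 allotted to Dalia's branch passes to Dalia's issue by representation.
The 1/3 is divided into 3 equal shares of 1/9 among Nabil, Hamid, Zuhair.
Nabil is living and takes 1/9.
Hamid is living and takes 1/9.
Zuhair is living and takes 1/9.

Amira 1/3; Bashir 1/18; Fahad 1/6; Ghada 1/54; Hamid 1/9; Jamal 1/54; Khalida 1/18; Nabil 1/9; Widad 1/54; Zuhair 1/9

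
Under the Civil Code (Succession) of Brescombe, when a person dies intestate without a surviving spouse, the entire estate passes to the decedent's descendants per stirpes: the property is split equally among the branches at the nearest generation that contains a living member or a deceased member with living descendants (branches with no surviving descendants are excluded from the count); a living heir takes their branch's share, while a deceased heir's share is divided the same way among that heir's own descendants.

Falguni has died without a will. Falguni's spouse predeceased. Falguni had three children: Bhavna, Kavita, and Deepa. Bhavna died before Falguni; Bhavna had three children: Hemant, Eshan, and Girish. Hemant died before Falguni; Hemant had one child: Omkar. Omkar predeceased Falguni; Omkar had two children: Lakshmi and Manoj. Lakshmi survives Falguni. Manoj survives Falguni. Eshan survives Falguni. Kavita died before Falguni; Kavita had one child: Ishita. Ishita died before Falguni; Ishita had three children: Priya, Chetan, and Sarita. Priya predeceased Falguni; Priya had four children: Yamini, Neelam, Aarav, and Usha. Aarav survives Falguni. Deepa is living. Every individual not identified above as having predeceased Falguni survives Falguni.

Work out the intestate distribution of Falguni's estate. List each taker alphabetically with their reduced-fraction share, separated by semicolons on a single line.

Aarav 1/36; Chetan 1/9; Deepa 1/3; Eshan 1/9; Girish 1/9; Lakshmi 1/18; Manoj 1/18; Neelam 1/36; Sarita 1/9; Usha 1/36; Yamini 1/36

There is no surviving spouse, so the entire estate passes to Falguni's descendants per stirpes.
The estate is divided into 3 equal shares of 1/3 among Bhavna, Kavita, Deepa.
Bhavna predeceased; the 1/3 allotted to Bhavna's branch passes to Bhavna's issue by representation.
The 1/3 is divided into 3 equal shares of 1/9 among Hemant, Eshan, Girish.
Hemant predeceased; the 1/9 allotted to Hemant's branch passes to Hemant's issue by representation.
Omkar's line is the sole branch at this level, so the full 1/9 passes to Omkar's issue by representation.
The 1/9 is divided into 2 equal shares of 1/18 among Lakshmi, Manoj.
Lakshmi is living and takes 1/18.
Manoj is living and takes 1/18.
Eshan is living and takes 1/9.
Girish is living and takes 1/9.
Kavita predeceased; the 1/3 allotted to Kavita's branch passes to Kavita's issue by representation.
Ishita's line is the sole branch at this level, so the full 1/3 passes to Ishita's issue by representation.
The 1/3 is divided into 3 equal shares of 1/9 among Priya, Chetan, Sarita.
Priya predeceased; the 1/9 allotted to Priya's branch passes to Priya's issue by representation.
The 1/9 is divided into 4 equal shares of 1/36 among Yamini, Neelam, Aarav, Usha.
Yamini is living and takes 1/36.
Neelam is living and takes 1/36.
Aarav is living and takes 1/36.
Usha is living and takes 1/36.
Chetan is living and takes 1/9.
Sarita is living and takes 1/9.
Deepa is living and takes 1/3.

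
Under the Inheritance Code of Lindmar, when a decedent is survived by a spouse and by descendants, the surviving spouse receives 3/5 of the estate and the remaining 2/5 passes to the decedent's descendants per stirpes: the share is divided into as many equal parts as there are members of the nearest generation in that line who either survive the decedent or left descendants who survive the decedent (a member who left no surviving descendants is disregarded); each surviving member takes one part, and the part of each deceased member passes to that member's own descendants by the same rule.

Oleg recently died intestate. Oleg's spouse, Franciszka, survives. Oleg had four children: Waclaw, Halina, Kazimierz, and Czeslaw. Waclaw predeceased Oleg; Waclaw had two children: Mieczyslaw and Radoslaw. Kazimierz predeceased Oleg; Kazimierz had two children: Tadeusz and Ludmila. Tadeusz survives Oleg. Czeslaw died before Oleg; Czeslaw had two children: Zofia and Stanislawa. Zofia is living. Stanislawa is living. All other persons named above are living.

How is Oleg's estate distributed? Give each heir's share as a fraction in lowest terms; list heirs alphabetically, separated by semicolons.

Franciszka, as surviving spouse, takes 3/5.
The remaining 2/5 passes to Oleg's descendants per stirpes.
The 2/5 is divided into 4 equal shares of 1/10 among Waclaw, Halina, Kazimierz, Czeslaw.
Waclaw predeceased; the 1/10 allotted to Waclaw's branch passes to Waclaw's issue by representation.
The 1/10 is divided into 2 equal shares of 1/20 among Mieczyslaw, Radoslaw.
Mieczyslaw is living and takes 1/20.
Radoslaw is living and takes 1/20.
Halina is living and takes 1/10.
Kazimierz predeceased; the 1/10 allotted to Kazimierz's branch passes to Kazimierz's issue by representation.
The 1/10 is divided into 2 equal shares of 1/20 among Tadeusz, Ludmila.
Tadeusz is living and takes 1/20.
Ludmila is living and takes 1/20.
Czeslaw predeceased; the 1/10 allotted to Czeslaw's branch passes to Czeslaw's issue by representation.
The 1/10 is divided into 2 equal shares of 1/20 among Zofia, Stanislawa.
Zofia is living and takes 1/20.
Stanislawa is living and takes 1/20.

Franciszka 3/5; Halina 1/10; Ludmila 1/20; Mieczyslaw 1/20; Radoslaw 1/20; Stanislawa 1/20; Tadeusz 1/20; Zofia 1/20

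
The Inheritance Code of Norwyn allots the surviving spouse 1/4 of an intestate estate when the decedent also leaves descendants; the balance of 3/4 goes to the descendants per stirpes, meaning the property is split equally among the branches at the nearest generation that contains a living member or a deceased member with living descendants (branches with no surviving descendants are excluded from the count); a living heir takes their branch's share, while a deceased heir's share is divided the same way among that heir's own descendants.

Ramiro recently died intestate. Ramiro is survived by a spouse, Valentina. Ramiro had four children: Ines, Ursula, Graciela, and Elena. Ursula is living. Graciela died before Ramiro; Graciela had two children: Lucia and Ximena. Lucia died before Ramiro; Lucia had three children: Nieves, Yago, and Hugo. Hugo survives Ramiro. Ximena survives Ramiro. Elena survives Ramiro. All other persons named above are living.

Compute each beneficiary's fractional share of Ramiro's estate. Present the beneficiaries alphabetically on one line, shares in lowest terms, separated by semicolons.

Valentina, as surviving spouse, takes 1/4.
The remaining 3/4 passes to Ramiro's descendants per stirpes.
The 3/4 is divided into 4 equal shares of 3/16 among Ines, Ursula, Graciela, Elena.
Ines is living and takes 3/16.
Ursula is living and takes 3/16.
Graciela predeceased; the 3/16 allotted to Graciela's branch passes to Graciela's issue by representation.
The 3/16 is divided into 2 equal shares of 3/32 among Lucia, Ximena.
Lucia predeceased; the 3/32 allotted to Lucia's branch passes to Lucia's issue by representation.
The 3/32 is divided into 3 equal shares of 1/32 among Nieves, Yago, Hugo.
Nieves is living and takes 1/32.
Yago is living and takes 1/32.
Hugo is living and takes 1/32.
Ximena is living and takes 3/32.
Elena is living and takes 3/16.

Elena 3/16; Hugo 1/32; Ines 3/16; Nieves 1/32; Ursula 3/16; Valentina 1/4; Ximena 3/32; Yago 1/32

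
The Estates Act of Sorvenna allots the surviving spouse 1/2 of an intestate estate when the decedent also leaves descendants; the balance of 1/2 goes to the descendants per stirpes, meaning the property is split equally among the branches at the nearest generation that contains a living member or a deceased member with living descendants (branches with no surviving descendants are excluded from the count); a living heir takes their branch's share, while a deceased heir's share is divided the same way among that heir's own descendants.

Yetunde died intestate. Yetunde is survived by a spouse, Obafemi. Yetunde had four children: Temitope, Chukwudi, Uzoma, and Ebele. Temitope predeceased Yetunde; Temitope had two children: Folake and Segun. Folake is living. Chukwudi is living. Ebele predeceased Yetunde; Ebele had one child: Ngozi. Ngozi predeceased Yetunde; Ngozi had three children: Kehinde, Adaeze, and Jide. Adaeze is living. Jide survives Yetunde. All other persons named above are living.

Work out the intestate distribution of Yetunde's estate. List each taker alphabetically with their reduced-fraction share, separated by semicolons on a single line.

Adaeze 1/24; Chukwudi 1/8; Folake 1/16; Jide 1/24; Kehinde 1/24; Obafemi 1/2; Segun 1/16; Uzoma 1/8

Obafemi, as surviving spouse, takes 1/2.
The remaining 1/2 passes to Yetunde's descendants per stirpes.
The 1/2 is divided into 4 equal shares of 1/8 among Temitope, Chukwudi, Uzoma, Ebele.
Temitope predeceased; the 1/8 allotted to Temitope's branch passes to Temitope's issue by representation.
The 1/8 is divided into 2 equal shares of 1/16 among Folake, Segun.
Folake is living and takes 1/16.
Segun is living and takes 1/16.
Chukwudi is living and takes 1/8.
Uzoma is living and takes 1/8.
Ebele predeceased; the 1/8 allotted to Ebele's branch passes to Ebele's issue by representation.
Ngozi's line is the sole branch at this level, so the full 1/8 passes to Ngozi's issue by representation.
The 1/8 is divided into 3 equal shares of 1/24 among Kehinde, Adaeze, Jide.
Kehinde is living and takes 1/24.
Adaeze is living and takes 1/24.
Jide is living and takes 1/24.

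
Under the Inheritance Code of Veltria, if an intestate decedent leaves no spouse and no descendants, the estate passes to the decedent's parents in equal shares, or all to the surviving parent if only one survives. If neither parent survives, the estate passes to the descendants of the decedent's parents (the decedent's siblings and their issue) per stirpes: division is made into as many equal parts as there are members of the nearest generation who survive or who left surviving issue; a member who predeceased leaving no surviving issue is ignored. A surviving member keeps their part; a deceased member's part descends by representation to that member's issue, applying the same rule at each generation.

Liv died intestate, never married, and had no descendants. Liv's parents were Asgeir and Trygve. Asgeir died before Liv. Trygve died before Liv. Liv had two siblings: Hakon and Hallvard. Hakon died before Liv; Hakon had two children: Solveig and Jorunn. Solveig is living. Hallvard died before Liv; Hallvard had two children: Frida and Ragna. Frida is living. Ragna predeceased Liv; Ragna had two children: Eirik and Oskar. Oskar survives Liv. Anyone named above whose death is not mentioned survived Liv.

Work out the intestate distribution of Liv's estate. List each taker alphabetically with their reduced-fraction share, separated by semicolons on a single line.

Eirik 1/8; Frida 1/4; Jorunn 1/4; Oskar 1/8; Solveig 1/4

Neither parent survives and there are no descendants, so the estate passes to Liv's siblings and their issue per stirpes.
The estate is divided into 2 equal shares of 1/2 among Hakon, Hallvard.
Hakon predeceased; the 1/2 allotted to Hakon's branch passes to Hakon's issue by representation.
The 1/2 is divided into 2 equal shares of 1/4 among Solveig, Jorunn.
Solveig is living and takes 1/4.
Jorunn is living and takes 1/4.
Hallvard predeceased; the 1/2 allotted to Hallvard's branch passes to Hallvard's issue by representation.
The 1/2 is divided into 2 equal shares of 1/4 among Frida, Ragna.
Frida is living and takes 1/4.
Ragna predeceased; the 1/4 allotted to Ragna's branch passes to Ragna's issue by representation.
The 1/4 is divided into 2 equal shares of 1/8 among Eirik, Oskar.
Eirik is living and takes 1/8.
Oskar is living and takes 1/8.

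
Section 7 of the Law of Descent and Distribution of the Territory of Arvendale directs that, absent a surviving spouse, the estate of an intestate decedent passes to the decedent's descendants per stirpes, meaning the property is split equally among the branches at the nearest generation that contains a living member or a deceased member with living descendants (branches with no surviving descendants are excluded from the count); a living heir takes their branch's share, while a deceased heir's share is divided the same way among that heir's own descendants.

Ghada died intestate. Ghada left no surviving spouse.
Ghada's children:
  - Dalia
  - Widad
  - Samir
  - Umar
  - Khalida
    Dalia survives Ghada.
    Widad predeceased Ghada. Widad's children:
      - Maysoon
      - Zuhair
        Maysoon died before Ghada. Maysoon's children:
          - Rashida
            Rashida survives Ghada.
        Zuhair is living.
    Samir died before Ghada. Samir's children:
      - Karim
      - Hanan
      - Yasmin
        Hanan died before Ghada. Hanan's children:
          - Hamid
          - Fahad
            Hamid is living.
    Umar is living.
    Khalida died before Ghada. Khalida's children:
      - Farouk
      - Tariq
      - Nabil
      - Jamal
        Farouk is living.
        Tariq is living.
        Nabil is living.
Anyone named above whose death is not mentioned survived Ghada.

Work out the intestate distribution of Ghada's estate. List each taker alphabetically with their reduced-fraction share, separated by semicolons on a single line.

There is no surviving spouse, so the entire estate passes to Ghada's descendants per stirpes.
The estate is divided into 5 equal shares of 1/5 among Dalia, Widad, Samir, Umar, Khalida.
Dalia is living and takes 1/5.
Widad predeceased; the 1/5 allotted to Widad's branch passes to Widad's issue by representation.
The 1/5 is divided into 2 equal shares of 1/10 among Maysoon, Zuhair.
Maysoon predeceased; the 1/10 allotted to Maysoon's branch passes to Maysoon's issue by representation.
Rashida is the sole taker at this level and receives the full 1/10.
Zuhair is living and takes 1/10.
Samir predeceased; the 1/5 allotted to Samir's branch passes to Samir's issue by representation.
The 1/5 is divided into 3 equal shares of 1/15 among Karim, Hanan, Yasmin.
Karim is living and takes 1/15.
Hanan predeceased; the 1/15 allotted to Hanan's branch passes to Hanan's issue by representation.
The 1/15 is divided into 2 equal shares of 1/30 among Hamid, Fahad.
Hamid is living and takes 1/30.
Fahad is living and takes 1/30.
Yasmin is living and takes 1/15.
Umar is living and takes 1/5.
Khalida predeceased; the 1/5 allotted to Khalida's branch passes to Khalida's issue by representation.
The 1/5 is divided into 4 equal shares of 1/20 among Farouk, Tariq, Nabil, Jamal.
Farouk is living and takes 1/20.
Tariq is living and takes 1/20.
Nabil is living and takes 1/20.
Jamal is living and takes 1/20.

Dalia 1/5; Fahad 1/30; Farouk 1/20; Hamid 1/30; Jamal 1/20; Karim 1/15; Nabil 1/20; Rashida 1/10; Tariq 1/20; Umar 1/5; Yasmin 1/15; Zuhair 1/10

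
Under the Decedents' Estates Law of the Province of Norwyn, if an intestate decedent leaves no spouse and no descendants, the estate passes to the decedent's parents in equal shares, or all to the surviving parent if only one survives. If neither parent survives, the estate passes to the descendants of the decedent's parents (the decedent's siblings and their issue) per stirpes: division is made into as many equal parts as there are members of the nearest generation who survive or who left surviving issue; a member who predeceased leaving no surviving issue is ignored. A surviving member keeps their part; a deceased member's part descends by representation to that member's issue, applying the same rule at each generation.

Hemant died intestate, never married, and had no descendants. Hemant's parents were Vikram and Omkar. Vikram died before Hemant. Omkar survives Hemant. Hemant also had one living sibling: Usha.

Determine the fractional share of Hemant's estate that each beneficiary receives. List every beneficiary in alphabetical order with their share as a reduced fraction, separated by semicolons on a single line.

Omkar 1

Only one parent, Omkar, survives, so Omkar takes the entire estate. The siblings take nothing because a surviving parent has priority.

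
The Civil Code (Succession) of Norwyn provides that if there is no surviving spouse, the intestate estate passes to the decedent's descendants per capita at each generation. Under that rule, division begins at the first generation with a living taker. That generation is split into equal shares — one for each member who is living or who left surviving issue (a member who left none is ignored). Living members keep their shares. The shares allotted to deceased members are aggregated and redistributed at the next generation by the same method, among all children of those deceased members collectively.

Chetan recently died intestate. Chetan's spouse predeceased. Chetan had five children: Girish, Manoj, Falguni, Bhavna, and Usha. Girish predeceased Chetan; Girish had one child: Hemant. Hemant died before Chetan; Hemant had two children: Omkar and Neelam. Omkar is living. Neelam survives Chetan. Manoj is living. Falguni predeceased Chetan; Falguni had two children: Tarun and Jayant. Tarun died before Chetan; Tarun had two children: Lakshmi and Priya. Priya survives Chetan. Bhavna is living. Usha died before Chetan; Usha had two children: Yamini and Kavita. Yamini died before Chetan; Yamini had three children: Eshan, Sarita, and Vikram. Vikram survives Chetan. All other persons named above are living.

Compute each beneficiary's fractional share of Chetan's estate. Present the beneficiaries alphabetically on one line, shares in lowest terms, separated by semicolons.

There is no surviving spouse, so the entire estate passes to Chetan's descendants per capita at each generation.
At generation 1 (Girish, Manoj, Falguni, Bhavna, Usha) there are 5 shares of (1)/5 = 1/5 each.
Living: Manoj and Bhavna — each takes 1/5.
Deceased: Girish, Falguni, and Usha. Their combined 3/5 is pooled and carried to generation 2.
At generation 2 (Hemant, Tarun, Jayant, Yamini, Kavita) there are 5 shares of (3/5)/5 = 3/25 each.
Living: Jayant and Kavita — each takes 3/25.
Deceased: Hemant, Tarun, and Yamini. Their combined 9/25 is pooled and carried to generation 3.
At generation 3 (Omkar, Neelam, Lakshmi, Priya, Eshan, Sarita, Vikram) there are 7 shares of (9/25)/7 = 9/175 each.
Living: Omkar, Neelam, Lakshmi, Priya, Eshan, Sarita, and Vikram — each takes 9/175.

Bhavna 1/5; Eshan 9/175; Jayant 3/25; Kavita 3/25; Lakshmi 9/175; Manoj 1/5; Neelam 9/175; Omkar 9/175; Priya 9/175; Sarita 9/175; Vikram 9/175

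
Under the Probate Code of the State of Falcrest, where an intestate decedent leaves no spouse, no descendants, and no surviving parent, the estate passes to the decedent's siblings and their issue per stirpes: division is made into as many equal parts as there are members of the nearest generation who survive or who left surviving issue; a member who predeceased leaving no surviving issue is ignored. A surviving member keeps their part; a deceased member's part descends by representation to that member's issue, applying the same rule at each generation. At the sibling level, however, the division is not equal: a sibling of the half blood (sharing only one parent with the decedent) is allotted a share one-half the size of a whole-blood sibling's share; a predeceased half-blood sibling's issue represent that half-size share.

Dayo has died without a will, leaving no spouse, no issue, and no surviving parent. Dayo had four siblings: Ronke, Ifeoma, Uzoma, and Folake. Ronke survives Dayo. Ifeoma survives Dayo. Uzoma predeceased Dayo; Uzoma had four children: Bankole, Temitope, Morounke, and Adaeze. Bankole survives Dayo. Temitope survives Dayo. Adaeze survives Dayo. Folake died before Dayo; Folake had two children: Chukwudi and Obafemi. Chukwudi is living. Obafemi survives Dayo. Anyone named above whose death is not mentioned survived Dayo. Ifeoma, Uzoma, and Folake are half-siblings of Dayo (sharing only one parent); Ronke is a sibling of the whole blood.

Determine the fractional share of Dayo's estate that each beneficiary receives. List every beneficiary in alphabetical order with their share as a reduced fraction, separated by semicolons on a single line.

No spouse, descendants, or parent survives, so the estate passes to Dayo's siblings per stirpes.
Half-blood siblings count for one-half the weight of whole-blood siblings at the initial division.
Dividing 1 in proportion to weights (total weight 5/2): Ronke (weight 1) → 2/5; Ifeoma (weight 1/2) → 1/5; Uzoma (weight 1/2) → 1/5; Folake (weight 1/2) → 1/5.
Ronke is living and takes 2/5.
Ifeoma is living and takes 1/5.
Uzoma predeceased; the 1/5 allotted to Uzoma's branch passes to Uzoma's issue by representation.
The 1/5 is divided into 4 equal shares of 1/20 among Bankole, Temitope, Morounke, Adaeze.
Bankole is living and takes 1/20.
Temitope is living and takes 1/20.
Morounke is living and takes 1/20.
Adaeze is living and takes 1/20.
Folake predeceased; the 1/5 allotted to Folake's branch passes to Folake's issue by representation.
The 1/5 is divided into 2 equal shares of 1/10 among Chukwudi, Obafemi.
Chukwudi is living and takes 1/10.
Obafemi is living and takes 1/10.

Adaeze 1/20; Bankole 1/20; Chukwudi 1/10; Ifeoma 1/5; Morounke 1/20; Obafemi 1/10; Ronke 2/5; Temitope 1/20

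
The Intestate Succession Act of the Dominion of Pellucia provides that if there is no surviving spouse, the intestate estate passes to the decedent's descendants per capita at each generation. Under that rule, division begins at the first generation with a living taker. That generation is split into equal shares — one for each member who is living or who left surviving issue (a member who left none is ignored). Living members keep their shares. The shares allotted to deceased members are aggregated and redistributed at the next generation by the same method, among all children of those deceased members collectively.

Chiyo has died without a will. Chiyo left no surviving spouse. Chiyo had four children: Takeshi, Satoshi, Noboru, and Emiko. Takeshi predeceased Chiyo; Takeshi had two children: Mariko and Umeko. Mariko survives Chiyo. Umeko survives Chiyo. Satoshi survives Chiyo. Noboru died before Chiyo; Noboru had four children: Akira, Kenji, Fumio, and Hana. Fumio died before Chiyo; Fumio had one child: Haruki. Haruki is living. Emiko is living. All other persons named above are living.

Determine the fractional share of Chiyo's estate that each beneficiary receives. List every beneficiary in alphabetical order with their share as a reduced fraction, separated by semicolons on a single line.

Akira 1/12; Emiko 1/4; Hana 1/12; Haruki 1/12; Kenji 1/12; Mariko 1/12; Satoshi 1/4; Umeko 1/12

There is no surviving spouse, so the entire estate passes to Chiyo's descendants per capita at each generation.
At generation 1 (Takeshi, Satoshi, Noboru, Emiko) there are 4 shares of (1)/4 = 1/4 each.
Living: Satoshi and Emiko — each takes 1/4.
Deceased: Takeshi and Noboru. Their combined 1/2 is pooled and carried to generation 2.
At generation 2 (Mariko, Umeko, Akira, Kenji, Fumio, Hana) there are 6 shares of (1/2)/6 = 1/12 each.
Living: Mariko, Umeko, Akira, Kenji, and Hana — each takes 1/12.
Deceased: Fumio. That 1/12 share is carried to generation 3.
At generation 3 (Haruki) there are 1 shares of (1/12)/1 = 1/12 each.
Living: Haruki — each takes 1/12.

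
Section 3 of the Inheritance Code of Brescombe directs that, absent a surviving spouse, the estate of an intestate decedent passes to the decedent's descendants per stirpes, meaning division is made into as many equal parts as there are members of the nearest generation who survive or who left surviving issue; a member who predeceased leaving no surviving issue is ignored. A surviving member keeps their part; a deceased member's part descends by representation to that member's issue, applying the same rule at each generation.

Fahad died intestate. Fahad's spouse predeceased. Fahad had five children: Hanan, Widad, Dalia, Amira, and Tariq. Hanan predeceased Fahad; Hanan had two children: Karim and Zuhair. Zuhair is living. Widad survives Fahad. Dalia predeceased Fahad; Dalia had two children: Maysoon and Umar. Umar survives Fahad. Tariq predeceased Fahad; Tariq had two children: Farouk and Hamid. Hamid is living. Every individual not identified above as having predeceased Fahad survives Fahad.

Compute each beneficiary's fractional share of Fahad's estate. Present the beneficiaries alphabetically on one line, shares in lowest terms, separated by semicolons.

There is no surviving spouse, so the entire estate passes to Fahad's descendants per stirpes.
The estate is divided into 5 equal shares of 1/5 among Hanan, Widad, Dalia, Amira, Tariq.
Hanan predeceased; the 1/5 allotted to Hanan's branch passes to Hanan's issue by representation.
The 1/5 is divided into 2 equal shares of 1/10 among Karim, Zuhair.
Karim is living and takes 1/10.
Zuhair is living and takes 1/10.
Widad is living and takes 1/5.
Dalia predeceased; the 1/5 allotted to Dalia's branch passes to Dalia's issue by representation.
The 1/5 is divided into 2 equal shares of 1/10 among Maysoon, Umar.
Maysoon is living and takes 1/10.
Umar is living and takes 1/10.
Amira is living and takes 1/5.
Tariq predeceased; the 1/5 allotted to Tariq's branch passes to Tariq's issue by representation.
The 1/5 is divided into 2 equal shares of 1/10 among Farouk, Hamid.
Farouk is living and takes 1/10.
Hamid is living and takes 1/10.

Amira 1/5; Farouk 1/10; Hamid 1/10; Karim 1/10; Maysoon 1/10; Umar 1/10; Widad 1/5; Zuhair 1/10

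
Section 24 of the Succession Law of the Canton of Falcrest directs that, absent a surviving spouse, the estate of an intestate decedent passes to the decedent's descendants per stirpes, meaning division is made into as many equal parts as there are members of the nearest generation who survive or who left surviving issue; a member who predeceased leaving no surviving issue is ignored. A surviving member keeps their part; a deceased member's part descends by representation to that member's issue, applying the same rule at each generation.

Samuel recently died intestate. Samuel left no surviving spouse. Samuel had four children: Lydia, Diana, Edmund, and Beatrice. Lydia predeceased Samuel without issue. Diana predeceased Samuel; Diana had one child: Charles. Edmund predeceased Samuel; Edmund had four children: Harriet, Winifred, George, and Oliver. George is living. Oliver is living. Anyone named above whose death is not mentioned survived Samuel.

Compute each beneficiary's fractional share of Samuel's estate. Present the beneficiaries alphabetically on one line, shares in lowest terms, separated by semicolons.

There is no surviving spouse, so the entire estate passes to Samuel's descendants per stirpes.
Lydia left no surviving issue, so that branch lapses and is disregarded.
The estate is divided into 3 equal shares of 1/3 among Diana, Edmund, Beatrice.
Diana predeceased; the 1/3 allotted to Diana's branch passes to Diana's issue by representation.
Charles is the sole taker at this level and receives the full 1/3.
Edmund predeceased; the 1/3 allotted to Edmund's branch passes to Edmund's issue by representation.
The 1/3 is divided into 4 equal shares of 1/12 among Harriet, Winifred, George, Oliver.
Harriet is living and takes 1/12.
Winifred is living and takes 1/12.
George is living and takes 1/12.
Oliver is living and takes 1/12.
Beatrice is living and takes 1/3.

Beatrice 1/3; Charles 1/3; George 1/12; Harriet 1/12; Oliver 1/12; Winifred 1/12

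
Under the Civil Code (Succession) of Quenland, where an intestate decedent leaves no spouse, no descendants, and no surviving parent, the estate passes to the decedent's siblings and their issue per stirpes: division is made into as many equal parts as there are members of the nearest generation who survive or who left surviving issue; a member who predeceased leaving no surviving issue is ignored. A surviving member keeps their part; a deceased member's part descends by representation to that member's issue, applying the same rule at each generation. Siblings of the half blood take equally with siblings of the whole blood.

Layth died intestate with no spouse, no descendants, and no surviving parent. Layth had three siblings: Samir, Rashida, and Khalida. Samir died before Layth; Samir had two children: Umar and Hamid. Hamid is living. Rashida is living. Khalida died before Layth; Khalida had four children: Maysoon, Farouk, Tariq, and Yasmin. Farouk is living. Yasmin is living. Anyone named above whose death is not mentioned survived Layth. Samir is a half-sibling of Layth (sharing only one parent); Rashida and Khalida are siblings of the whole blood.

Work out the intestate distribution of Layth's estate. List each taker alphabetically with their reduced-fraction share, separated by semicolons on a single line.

No spouse, descendants, or parent survives, so the estate passes to Layth's siblings per stirpes.
Half-blood and whole-blood siblings take equally under the stated rule.
The estate is divided into 3 equal shares of 1/3 among Samir, Rashida, Khalida.
Samir predeceased; the 1/3 allotted to Samir's branch passes to Samir's issue by representation.
The 1/3 is divided into 2 equal shares of 1/6 among Umar, Hamid.
Umar is living and takes 1/6.
Hamid is living and takes 1/6.
Rashida is living and takes 1/3.
Khalida predeceased; the 1/3 allotted to Khalida's branch passes to Khalida's issue by representation.
The 1/3 is divided into 4 equal shares of 1/12 among Maysoon, Farouk, Tariq, Yasmin.
Maysoon is living and takes 1/12.
Farouk is living and takes 1/12.
Tariq is living and takes 1/12.
Yasmin is living and takes 1/12.

Farouk 1/12; Hamid 1/6; Maysoon 1/12; Rashida 1/3; Tariq 1/12; Umar 1/6; Yasmin 1/12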